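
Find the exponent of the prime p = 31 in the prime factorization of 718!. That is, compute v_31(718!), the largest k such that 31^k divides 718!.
v_31(718!) = 23

Legendre's formula: v_p(n!) = Σ_{k ≥ 1} ⌊n / p^k⌋. For p = 31, n = 718, the terms are:
  ⌊718/31^1⌋ = ⌊718/31⌋ = 23
(the next term ⌊718/31^2⌋ = 0, terminating the sum). Summing: v_31(718!) = 23 = 23.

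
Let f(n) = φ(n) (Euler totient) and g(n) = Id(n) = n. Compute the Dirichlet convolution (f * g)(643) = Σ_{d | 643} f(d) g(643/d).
(φ * Id)(643) = 1285

Divisors of 643: [1, 643]. For each d | 643:
  d = 1: φ(1) · Id(643/1) = 1 · 643 = 643
  d = 643: φ(643) · Id(643/643) = 642 · 1 = 642
Summing: (φ * Id)(643) = 643 + 642 = 1285.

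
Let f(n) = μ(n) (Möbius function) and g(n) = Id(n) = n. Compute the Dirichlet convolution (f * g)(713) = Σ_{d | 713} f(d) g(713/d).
(μ * Id)(713) = 660

Divisors of 713: [1, 23, 31, 713]. For each d | 713:
  d = 1: μ(1) · Id(713/1) = 1 · 713 = 713
  d = 23: μ(23) · Id(713/23) = -1 · 31 = -31
  d = 31: μ(31) · Id(713/31) = -1 · 23 = -23
  d = 713: μ(713) · Id(713/713) = 1 · 1 = 1
Summing: (μ * Id)(713) = 713 + -31 + -23 + 1 = 660.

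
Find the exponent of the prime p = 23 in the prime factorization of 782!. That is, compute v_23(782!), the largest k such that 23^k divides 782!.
v_23(782!) = 35

Legendre's formula: v_p(n!) = Σ_{k ≥ 1} ⌊n / p^k⌋. For p = 23, n = 782, the terms are:
  ⌊782/23^1⌋ = ⌊782/23⌋ = 34
  ⌊782/23^2⌋ = ⌊782/529⌋ = 1
(the next term ⌊782/23^3⌋ = 0, terminating the sum). Summing: v_23(782!) = 34 + 1 = 35.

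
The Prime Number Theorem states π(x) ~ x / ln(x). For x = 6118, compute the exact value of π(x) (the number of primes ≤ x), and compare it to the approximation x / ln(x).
π(6118) = 797;  x/ln(x) ≈ 701.69;  relative error ≈ 11.96%.

Directly count primes up to 6118: π(6118) = 797. The PNT approximation gives 6118/ln(6118) ≈ 6118/8.71899 ≈ 701.69. Relative error (π(x) − x/ln(x)) / π(x) ≈ 11.96%; the approximation is known to undercount slightly (Li(x) is a better estimate).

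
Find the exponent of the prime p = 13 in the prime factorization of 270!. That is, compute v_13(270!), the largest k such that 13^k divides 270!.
v_13(270!) = 21

Legendre's formula: v_p(n!) = Σ_{k ≥ 1} ⌊n / p^k⌋. For p = 13, n = 270, the terms are:
  ⌊270/13^1⌋ = ⌊270/13⌋ = 20
  ⌊270/13^2⌋ = ⌊270/169⌋ = 1
(the next term ⌊270/13^3⌋ = 0, terminating the sum). Summing: v_13(270!) = 20 + 1 = 21.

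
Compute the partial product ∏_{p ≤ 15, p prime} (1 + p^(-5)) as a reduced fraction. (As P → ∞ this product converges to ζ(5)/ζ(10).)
∏ = 3142700502292816/3033799133990625

The primes p ≤ 15 are [2, 3, 5, 7, 11, 13]. For each, (1 + 1/p^5) = (p^5 + 1)/p^5. Multiplying these fractions over p ∈ [2, 3, 5, 7, 11, 13] gives 3142700502292816/3033799133990625. (In the limit P → ∞ this tends to ζ(5)/ζ(10).)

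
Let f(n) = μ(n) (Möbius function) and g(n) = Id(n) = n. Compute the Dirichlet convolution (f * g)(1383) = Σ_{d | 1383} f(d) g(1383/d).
(μ * Id)(1383) = 920

Divisors of 1383: [1, 3, 461, 1383]. For each d | 1383:
  d = 1: μ(1) · Id(1383/1) = 1 · 1383 = 1383
  d = 3: μ(3) · Id(1383/3) = -1 · 461 = -461
  d = 461: μ(461) · Id(1383/461) = -1 · 3 = -3
  d = 1383: μ(1383) · Id(1383/1383) = 1 · 1 = 1
Summing: (μ * Id)(1383) = 1383 + -461 + -3 + 1 = 920.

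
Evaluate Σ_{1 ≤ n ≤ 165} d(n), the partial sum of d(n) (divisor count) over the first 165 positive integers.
Σ_{n ≤ 165} d(n) = 872

Compute d(n) for each 1 ≤ n ≤ 165: d(1) = 1, d(2) = 2, d(3) = 2, d(4) = 3, d(5) = 2, d(6) = 4, d(7) = 2, d(8) = 4, d(9) = 3, d(10) = 4, d(11) = 2, d(12) = 6, d(13) = 2, d(14) = 4, d(15) = 4, d(16) = 5, d(17) = 2, d(18) = 6, d(19) = 2, d(20) = 6, d(21) = 4, d(22) = 4, d(23) = 2, d(24) = 8, d(25) = 3, d(26) = 4, d(27) = 4, d(28) = 6, d(29) = 2, d(30) = 8, d(31) = 2, d(32) = 6, d(33) = 4, d(34) = 4, d(35) = 4, d(36) = 9, d(37) = 2, d(38) = 4, d(39) = 4, d(40) = 8, d(41) = 2, d(42) = 8, d(43) = 2, d(44) = 6, d(45) = 6, d(46) = 4, d(47) = 2, d(48) = 10, d(49) = 3, d(50) = 6, d(51) = 4, d(52) = 6, d(53) = 2, d(54) = 8, d(55) = 4, d(56) = 8, d(57) = 4, d(58) = 4, d(59) = 2, d(60) = 12, d(61) = 2, d(62) = 4, d(63) = 6, d(64) = 7, d(65) = 4, d(66) = 8, d(67) = 2, d(68) = 6, d(69) = 4, d(70) = 8, d(71) = 2, d(72) = 12, d(73) = 2, d(74) = 4, d(75) = 6, d(76) = 6, d(77) = 4, d(78) = 8, d(79) = 2, d(80) = 10, d(81) = 5, d(82) = 4, d(83) = 2, d(84) = 12, d(85) = 4, d(86) = 4, d(87) = 4, d(88) = 8, d(89) = 2, d(90) = 12, d(91) = 4, d(92) = 6, d(93) = 4, d(94) = 4, d(95) = 4, d(96) = 12, d(97) = 2, d(98) = 6, d(99) = 6, d(100) = 9, d(101) = 2, d(102) = 8, d(103) = 2, d(104) = 8, d(105) = 8, d(106) = 4, d(107) = 2, d(108) = 12, d(109) = 2, d(110) = 8, d(111) = 4, d(112) = 10, d(113) = 2, d(114) = 8, d(115) = 4, d(116) = 6, d(117) = 6, d(118) = 4, d(119) = 4, d(120) = 16, d(121) = 3, d(122) = 4, d(123) = 4, d(124) = 6, d(125) = 4, d(126) = 12, d(127) = 2, d(128) = 8, d(129) = 4, d(130) = 8, d(131) = 2, d(132) = 12, d(133) = 4, d(134) = 4, d(135) = 8, d(136) = 8, d(137) = 2, d(138) = 8, d(139) = 2, d(140) = 12, d(141) = 4, d(142) = 4, d(143) = 4, d(144) = 15, d(145) = 4, d(146) = 4, d(147) = 6, d(148) = 6, d(149) = 2, d(150) = 12, d(151) = 2, d(152) = 8, d(153) = 6, d(154) = 8, d(155) = 4, d(156) = 12, d(157) = 2, d(158) = 4, d(159) = 4, d(160) = 12, d(161) = 4, d(162) = 10, d(163) = 2, d(164) = 6, d(165) = 8. Summing all 165 values: 872. (Dirichlet's divisor formula: Σ_{n ≤ x} d(n) = x ln(x) + (2γ − 1) x + O(√x). For x = 165, the asymptotic estimate is ≈ 867.96.)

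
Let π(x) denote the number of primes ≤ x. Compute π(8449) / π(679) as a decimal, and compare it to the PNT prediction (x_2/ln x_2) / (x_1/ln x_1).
π(8449)/π(679) = 1057/123 ≈ 8.5935;  PNT prediction ≈ 8.9737.

π(679) = 123 and π(8449) = 1057, so π(8449)/π(679) ≈ 8.5935. The PNT-predicted ratio is (8449/ln(8449)) / (679/ln(679)) ≈ 8.9737. The two agree to within a few percent, as expected.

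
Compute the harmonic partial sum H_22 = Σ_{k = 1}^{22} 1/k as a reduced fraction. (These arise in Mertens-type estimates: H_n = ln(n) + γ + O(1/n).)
H_22 = 19093197/5173168

Direct summation: H_22 = 1 + 1/2 + ... + 1/22. The least common denominator is lcm(1, ..., 22) = 232792560; over this denominator the numerator is 232792560 + 116396280 + 77597520 + 58198140 + 46558512 + 38798760 + 33256080 + 29099070 + 25865840 + 23279256 + 21162960 + 19399380 + 17907120 + 16628040 + 15519504 + 14549535 + 13693680 + 12932920 + 12252240 + 11639628 + 11085360 + 10581480 = 859193865, so H_22 = 859193865/232792560; reducing by gcd(859193865, 232792560) = 45 gives 19093197/5173168 ≈ 3.69081. (The PNT-adjacent estimate ln(22) + γ ≈ 3.66826 matches within O(1/n).)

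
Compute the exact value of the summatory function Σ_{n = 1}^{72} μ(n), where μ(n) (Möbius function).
Σ_{n ≤ 72} μ(n) = -3

Compute μ(n) for each 1 ≤ n ≤ 72: μ(1) = 1, μ(2) = -1, μ(3) = -1, μ(4) = 0, μ(5) = -1, μ(6) = 1, μ(7) = -1, μ(8) = 0, μ(9) = 0, μ(10) = 1, μ(11) = -1, μ(12) = 0, μ(13) = -1, μ(14) = 1, μ(15) = 1, μ(16) = 0, μ(17) = -1, μ(18) = 0, μ(19) = -1, μ(20) = 0, μ(21) = 1, μ(22) = 1, μ(23) = -1, μ(24) = 0, μ(25) = 0, μ(26) = 1, μ(27) = 0, μ(28) = 0, μ(29) = -1, μ(30) = -1, μ(31) = -1, μ(32) = 0, μ(33) = 1, μ(34) = 1, μ(35) = 1, μ(36) = 0, μ(37) = -1, μ(38) = 1, μ(39) = 1, μ(40) = 0, μ(41) = -1, μ(42) = -1, μ(43) = -1, μ(44) = 0, μ(45) = 0, μ(46) = 1, μ(47) = -1, μ(48) = 0, μ(49) = 0, μ(50) = 0, μ(51) = 1, μ(52) = 0, μ(53) = -1, μ(54) = 0, μ(55) = 1, μ(56) = 0, μ(57) = 1, μ(58) = 1, μ(59) = -1, μ(60) = 0, μ(61) = -1, μ(62) = 1, μ(63) = 0, μ(64) = 0, μ(65) = 1, μ(66) = -1, μ(67) = -1, μ(68) = 0, μ(69) = 1, μ(70) = -1, μ(71) = -1, μ(72) = 0. Summing all 72 values: -3. (Mertens function M(x) = Σ_{n ≤ x} μ(n); on average M(x) should be small (PNT ⟺ M(x) = o(x)).)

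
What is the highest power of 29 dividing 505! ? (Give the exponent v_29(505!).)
v_29(505!) = 17

Legendre's formula: v_p(n!) = Σ_{k ≥ 1} ⌊n / p^k⌋. For p = 29, n = 505, the terms are:
  ⌊505/29^1⌋ = ⌊505/29⌋ = 17
(the next term ⌊505/29^2⌋ = 0, terminating the sum). Summing: v_29(505!) = 17 = 17.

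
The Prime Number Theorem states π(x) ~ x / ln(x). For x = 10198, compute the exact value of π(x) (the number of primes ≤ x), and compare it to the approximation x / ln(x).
π(10198) = 1252;  x/ln(x) ≈ 1104.88;  relative error ≈ 11.75%.

Directly count primes up to 10198: π(10198) = 1252. The PNT approximation gives 10198/ln(10198) ≈ 10198/9.22995 ≈ 1104.88. Relative error (π(x) − x/ln(x)) / π(x) ≈ 11.75%; the approximation is known to undercount slightly (Li(x) is a better estimate).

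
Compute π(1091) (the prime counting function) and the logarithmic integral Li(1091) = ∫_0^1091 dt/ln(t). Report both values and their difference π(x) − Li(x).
π(1091) = 182;  Li(1091) ≈ 190.70;  π(x) − Li(x) ≈ -8.70.

Direct count of primes ≤ 1091 gives π(1091) = 182. Numerical evaluation of the logarithmic integral gives Li(1091) ≈ 190.70. The difference π(x) − Li(x) ≈ -8.70 is typically negative for small/moderate x (Li(x) overestimates), though Littlewood's theorem shows this sign changes infinitely often.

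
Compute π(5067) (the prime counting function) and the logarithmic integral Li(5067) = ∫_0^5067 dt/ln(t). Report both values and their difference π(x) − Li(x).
π(5067) = 677;  Li(5067) ≈ 692.14;  π(x) − Li(x) ≈ -15.14.

Direct count of primes ≤ 5067 gives π(5067) = 677. Numerical evaluation of the logarithmic integral gives Li(5067) ≈ 692.14. The difference π(x) − Li(x) ≈ -15.14 is typically negative for small/moderate x (Li(x) overestimates), though Littlewood's theorem shows this sign changes infinitely often.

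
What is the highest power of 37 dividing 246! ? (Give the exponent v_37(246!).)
v_37(246!) = 6

Legendre's formula: v_p(n!) = Σ_{k ≥ 1} ⌊n / p^k⌋. For p = 37, n = 246, the terms are:
  ⌊246/37^1⌋ = ⌊246/37⌋ = 6
(the next term ⌊246/37^2⌋ = 0, terminating the sum). Summing: v_37(246!) = 6 = 6.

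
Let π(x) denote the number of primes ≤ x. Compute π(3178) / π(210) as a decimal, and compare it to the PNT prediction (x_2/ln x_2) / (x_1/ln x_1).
π(3178)/π(210) = 449/46 ≈ 9.7609;  PNT prediction ≈ 10.0347.

π(210) = 46 and π(3178) = 449, so π(3178)/π(210) ≈ 9.7609. The PNT-predicted ratio is (3178/ln(3178)) / (210/ln(210)) ≈ 10.0347. The two agree to within a few percent, as expected.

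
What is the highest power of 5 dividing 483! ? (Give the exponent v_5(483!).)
v_5(483!) = 118

Legendre's formula: v_p(n!) = Σ_{k ≥ 1} ⌊n / p^k⌋. For p = 5, n = 483, the terms are:
  ⌊483/5^1⌋ = ⌊483/5⌋ = 96
  ⌊483/5^2⌋ = ⌊483/25⌋ = 19
  ⌊483/5^3⌋ = ⌊483/125⌋ = 3
(the next term ⌊483/5^4⌋ = 0, terminating the sum). Summing: v_5(483!) = 96 + 19 + 3 = 118.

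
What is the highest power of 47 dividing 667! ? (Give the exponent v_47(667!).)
v_47(667!) = 14

Legendre's formula: v_p(n!) = Σ_{k ≥ 1} ⌊n / p^k⌋. For p = 47, n = 667, the terms are:
  ⌊667/47^1⌋ = ⌊667/47⌋ = 14
(the next term ⌊667/47^2⌋ = 0, terminating the sum). Summing: v_47(667!) = 14 = 14.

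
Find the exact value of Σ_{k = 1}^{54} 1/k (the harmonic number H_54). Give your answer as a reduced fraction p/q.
H_54 = 250503836021181200128409/54749786241679275146400

Direct summation: H_54 = 1 + 1/2 + ... + 1/54. The least common denominator is lcm(1, ..., 54) = 164249358725037825439200; over this denominator the numerator is 164249358725037825439200 + 82124679362518912719600 + 54749786241679275146400 + 41062339681259456359800 + 32849871745007565087840 + 27374893120839637573200 + 23464194103576832205600 + 20531169840629728179900 + 18249928747226425048800 + 16424935872503782543920 + 14931759884094347767200 + 13687446560419818786600 + 12634566055772140418400 + 11732097051788416102800 + 10949957248335855029280 + 10265584920314864089950 + 9661726983825754437600 + 9124964373613212524400 + 8644703090791464496800 + 8212467936251891271960 + 7821398034525610735200 + 7465879942047173883600 + 7141276466305992410400 + 6843723280209909393300 + 6569974349001513017568 + 6317283027886070209200 + 6083309582408808349600 + 5866048525894208051400 + 5663770990518545704800 + 5474978624167927514640 + 5298366410485091143200 + 5132792460157432044975 + 4977253294698115922400 + 4830863491912877218800 + 4692838820715366441120 + 4562482186806606262200 + 4439171857433454741600 + 4322351545395732248400 + 4211522018590713472800 + 4106233968125945635980 + 4006081920122873791200 + 3910699017262805367600 + 3819752528489251754400 + 3732939971023586941800 + 3649985749445285009760 + 3570638233152996205200 + 3494667206915698413600 + 3421861640104954696650 + 3352027729082404600800 + 3284987174500756508784 + 3220575661275251479200 + 3158641513943035104600 + 3099044504245996706400 + 3041654791204404174800 = 751511508063543600385227, so H_54 = 751511508063543600385227/164249358725037825439200; reducing by gcd(751511508063543600385227, 164249358725037825439200) = 3 gives 250503836021181200128409/54749786241679275146400 ≈ 4.57543. (The PNT-adjacent estimate ln(54) + γ ≈ 4.56620 matches within O(1/n).)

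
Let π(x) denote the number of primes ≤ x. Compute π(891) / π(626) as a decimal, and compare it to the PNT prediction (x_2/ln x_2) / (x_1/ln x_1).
π(891)/π(626) = 154/114 ≈ 1.3509;  PNT prediction ≈ 1.3494.

π(626) = 114 and π(891) = 154, so π(891)/π(626) ≈ 1.3509. The PNT-predicted ratio is (891/ln(891)) / (626/ln(626)) ≈ 1.3494. The two agree to within a few percent, as expected.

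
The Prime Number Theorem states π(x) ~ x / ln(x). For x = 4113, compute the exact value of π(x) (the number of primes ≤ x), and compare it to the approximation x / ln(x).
π(4113) = 566;  x/ln(x) ≈ 494.24;  relative error ≈ 12.68%.

Directly count primes up to 4113: π(4113) = 566. The PNT approximation gives 4113/ln(4113) ≈ 4113/8.32191 ≈ 494.24. Relative error (π(x) − x/ln(x)) / π(x) ≈ 12.68%; the approximation is known to undercount slightly (Li(x) is a better estimate).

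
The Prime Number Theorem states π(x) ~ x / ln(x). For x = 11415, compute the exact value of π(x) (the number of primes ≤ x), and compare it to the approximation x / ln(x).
π(11415) = 1377;  x/ln(x) ≈ 1221.81;  relative error ≈ 11.27%.

Directly count primes up to 11415: π(11415) = 1377. The PNT approximation gives 11415/ln(11415) ≈ 11415/9.34268 ≈ 1221.81. Relative error (π(x) − x/ln(x)) / π(x) ≈ 11.27%; the approximation is known to undercount slightly (Li(x) is a better estimate).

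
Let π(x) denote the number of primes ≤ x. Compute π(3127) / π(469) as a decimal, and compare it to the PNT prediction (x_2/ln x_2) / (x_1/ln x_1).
π(3127)/π(469) = 445/91 ≈ 4.8901;  PNT prediction ≈ 5.0956.

π(469) = 91 and π(3127) = 445, so π(3127)/π(469) ≈ 4.8901. The PNT-predicted ratio is (3127/ln(3127)) / (469/ln(469)) ≈ 5.0956. The two agree to within a few percent, as expected.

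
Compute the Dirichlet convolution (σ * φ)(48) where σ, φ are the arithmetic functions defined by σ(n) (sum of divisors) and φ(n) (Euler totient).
(σ * φ)(48) = 480

Divisors of 48: [1, 2, 3, 4, 6, 8, 12, 16, 24, 48]. For each d | 48:
  d = 1: σ(1) · φ(48/1) = 1 · 16 = 16
  d = 2: σ(2) · φ(48/2) = 3 · 8 = 24
  d = 3: σ(3) · φ(48/3) = 4 · 8 = 32
  d = 4: σ(4) · φ(48/4) = 7 · 4 = 28
  d = 6: σ(6) · φ(48/6) = 12 · 4 = 48
  d = 8: σ(8) · φ(48/8) = 15 · 2 = 30
  d = 12: σ(12) · φ(48/12) = 28 · 2 = 56
  d = 16: σ(16) · φ(48/16) = 31 · 2 = 62
  d = 24: σ(24) · φ(48/24) = 60 · 1 = 60
  d = 48: σ(48) · φ(48/48) = 124 · 1 = 124
Summing: (σ * φ)(48) = 16 + 24 + 32 + 28 + 48 + 30 + 56 + 62 + 60 + 124 = 480.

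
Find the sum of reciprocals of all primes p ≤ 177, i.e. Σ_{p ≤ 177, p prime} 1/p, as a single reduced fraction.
Σ 1/p = 319420215161551700804173656907103406301944826032199624513259054823197/166589903787325219380851695350896256250980509594874862046961683989710

π(177) = 40, so the primes ≤ 177 are [2, 3, 5, 7, 11, 13, 17, 19, 23, 29, 31, 37, 41, 43, 47, 53, 59, 61, 67, 71, 73, 79, 83, 89, 97, 101, 103, 107, 109, 113, 127, 131, 137, 139, 149, 151, 157, 163, 167, 173]. Summing 1/p over these primes: 319420215161551700804173656907103406301944826032199624513259054823197/166589903787325219380851695350896256250980509594874862046961683989710 ≈ 1.9174. Mertens estimate ln ln(177) + 0.2615 ≈ 1.9056.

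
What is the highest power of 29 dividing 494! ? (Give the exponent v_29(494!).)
v_29(494!) = 17

Legendre's formula: v_p(n!) = Σ_{k ≥ 1} ⌊n / p^k⌋. For p = 29, n = 494, the terms are:
  ⌊494/29^1⌋ = ⌊494/29⌋ = 17
(the next term ⌊494/29^2⌋ = 0, terminating the sum). Summing: v_29(494!) = 17 = 17.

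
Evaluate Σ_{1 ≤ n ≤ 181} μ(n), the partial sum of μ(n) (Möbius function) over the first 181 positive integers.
Σ_{n ≤ 181} μ(n) = -4

Compute μ(n) for each 1 ≤ n ≤ 181: μ(1) = 1, μ(2) = -1, μ(3) = -1, μ(4) = 0, μ(5) = -1, μ(6) = 1, μ(7) = -1, μ(8) = 0, μ(9) = 0, μ(10) = 1, μ(11) = -1, μ(12) = 0, μ(13) = -1, μ(14) = 1, μ(15) = 1, μ(16) = 0, μ(17) = -1, μ(18) = 0, μ(19) = -1, μ(20) = 0, μ(21) = 1, μ(22) = 1, μ(23) = -1, μ(24) = 0, μ(25) = 0, μ(26) = 1, μ(27) = 0, μ(28) = 0, μ(29) = -1, μ(30) = -1, μ(31) = -1, μ(32) = 0, μ(33) = 1, μ(34) = 1, μ(35) = 1, μ(36) = 0, μ(37) = -1, μ(38) = 1, μ(39) = 1, μ(40) = 0, μ(41) = -1, μ(42) = -1, μ(43) = -1, μ(44) = 0, μ(45) = 0, μ(46) = 1, μ(47) = -1, μ(48) = 0, μ(49) = 0, μ(50) = 0, μ(51) = 1, μ(52) = 0, μ(53) = -1, μ(54) = 0, μ(55) = 1, μ(56) = 0, μ(57) = 1, μ(58) = 1, μ(59) = -1, μ(60) = 0, μ(61) = -1, μ(62) = 1, μ(63) = 0, μ(64) = 0, μ(65) = 1, μ(66) = -1, μ(67) = -1, μ(68) = 0, μ(69) = 1, μ(70) = -1, μ(71) = -1, μ(72) = 0, μ(73) = -1, μ(74) = 1, μ(75) = 0, μ(76) = 0, μ(77) = 1, μ(78) = -1, μ(79) = -1, μ(80) = 0, μ(81) = 0, μ(82) = 1, μ(83) = -1, μ(84) = 0, μ(85) = 1, μ(86) = 1, μ(87) = 1, μ(88) = 0, μ(89) = -1, μ(90) = 0, μ(91) = 1, μ(92) = 0, μ(93) = 1, μ(94) = 1, μ(95) = 1, μ(96) = 0, μ(97) = -1, μ(98) = 0, μ(99) = 0, μ(100) = 0, μ(101) = -1, μ(102) = -1, μ(103) = -1, μ(104) = 0, μ(105) = -1, μ(106) = 1, μ(107) = -1, μ(108) = 0, μ(109) = -1, μ(110) = -1, μ(111) = 1, μ(112) = 0, μ(113) = -1, μ(114) = -1, μ(115) = 1, μ(116) = 0, μ(117) = 0, μ(118) = 1, μ(119) = 1, μ(120) = 0, μ(121) = 0, μ(122) = 1, μ(123) = 1, μ(124) = 0, μ(125) = 0, μ(126) = 0, μ(127) = -1, μ(128) = 0, μ(129) = 1, μ(130) = -1, μ(131) = -1, μ(132) = 0, μ(133) = 1, μ(134) = 1, μ(135) = 0, μ(136) = 0, μ(137) = -1, μ(138) = -1, μ(139) = -1, μ(140) = 0, μ(141) = 1, μ(142) = 1, μ(143) = 1, μ(144) = 0, μ(145) = 1, μ(146) = 1, μ(147) = 0, μ(148) = 0, μ(149) = -1, μ(150) = 0, μ(151) = -1, μ(152) = 0, μ(153) = 0, μ(154) = -1, μ(155) = 1, μ(156) = 0, μ(157) = -1, μ(158) = 1, μ(159) = 1, μ(160) = 0, μ(161) = 1, μ(162) = 0, μ(163) = -1, μ(164) = 0, μ(165) = -1, μ(166) = 1, μ(167) = -1, μ(168) = 0, μ(169) = 0, μ(170) = -1, μ(171) = 0, μ(172) = 0, μ(173) = -1, μ(174) = -1, μ(175) = 0, μ(176) = 0, μ(177) = 1, μ(178) = 1, μ(179) = -1, μ(180) = 0, μ(181) = -1. Summing all 181 values: -4. (Mertens function M(x) = Σ_{n ≤ x} μ(n); on average M(x) should be small (PNT ⟺ M(x) = o(x)).)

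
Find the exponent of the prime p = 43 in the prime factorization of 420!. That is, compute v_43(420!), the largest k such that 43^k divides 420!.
v_43(420!) = 9

Legendre's formula: v_p(n!) = Σ_{k ≥ 1} ⌊n / p^k⌋. For p = 43, n = 420, the terms are:
  ⌊420/43^1⌋ = ⌊420/43⌋ = 9
(the next term ⌊420/43^2⌋ = 0, terminating the sum). Summing: v_43(420!) = 9 = 9.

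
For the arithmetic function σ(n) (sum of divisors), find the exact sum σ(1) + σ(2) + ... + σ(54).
Σ_{n ≤ 54} σ(n) = 2424

Compute σ(n) for each 1 ≤ n ≤ 54: σ(1) = 1, σ(2) = 3, σ(3) = 4, σ(4) = 7, σ(5) = 6, σ(6) = 12, σ(7) = 8, σ(8) = 15, σ(9) = 13, σ(10) = 18, σ(11) = 12, σ(12) = 28, σ(13) = 14, σ(14) = 24, σ(15) = 24, σ(16) = 31, σ(17) = 18, σ(18) = 39, σ(19) = 20, σ(20) = 42, σ(21) = 32, σ(22) = 36, σ(23) = 24, σ(24) = 60, σ(25) = 31, σ(26) = 42, σ(27) = 40, σ(28) = 56, σ(29) = 30, σ(30) = 72, σ(31) = 32, σ(32) = 63, σ(33) = 48, σ(34) = 54, σ(35) = 48, σ(36) = 91, σ(37) = 38, σ(38) = 60, σ(39) = 56, σ(40) = 90, σ(41) = 42, σ(42) = 96, σ(43) = 44, σ(44) = 84, σ(45) = 78, σ(46) = 72, σ(47) = 48, σ(48) = 124, σ(49) = 57, σ(50) = 93, σ(51) = 72, σ(52) = 98, σ(53) = 54, σ(54) = 120. Summing all 54 values: 2424. (Average order: Σ_{n ≤ x} σ(n) ~ (π²/12) x². For x = 54, (π²/12)·54² ≈ 2398.31.)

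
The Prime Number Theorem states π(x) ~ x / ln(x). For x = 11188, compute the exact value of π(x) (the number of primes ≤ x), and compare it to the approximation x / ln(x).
π(11188) = 1355;  x/ln(x) ≈ 1200.09;  relative error ≈ 11.43%.

Directly count primes up to 11188: π(11188) = 1355. The PNT approximation gives 11188/ln(11188) ≈ 11188/9.32260 ≈ 1200.09. Relative error (π(x) − x/ln(x)) / π(x) ≈ 11.43%; the approximation is known to undercount slightly (Li(x) is a better estimate).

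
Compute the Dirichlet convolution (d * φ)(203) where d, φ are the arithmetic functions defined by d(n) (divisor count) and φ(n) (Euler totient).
(d * φ)(203) = 240

Divisors of 203: [1, 7, 29, 203]. For each d | 203:
  d = 1: d(1) · φ(203/1) = 1 · 168 = 168
  d = 7: d(7) · φ(203/7) = 2 · 28 = 56
  d = 29: d(29) · φ(203/29) = 2 · 6 = 12
  d = 203: d(203) · φ(203/203) = 4 · 1 = 4
Summing: (d * φ)(203) = 168 + 56 + 12 + 4 = 240.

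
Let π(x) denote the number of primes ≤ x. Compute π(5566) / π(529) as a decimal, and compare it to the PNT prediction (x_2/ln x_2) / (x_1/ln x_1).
π(5566)/π(529) = 734/99 ≈ 7.4141;  PNT prediction ≈ 7.6506.

π(529) = 99 and π(5566) = 734, so π(5566)/π(529) ≈ 7.4141. The PNT-predicted ratio is (5566/ln(5566)) / (529/ln(529)) ≈ 7.6506. The two agree to within a few percent, as expected.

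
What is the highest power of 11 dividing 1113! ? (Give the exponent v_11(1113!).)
v_11(1113!) = 110

Legendre's formula: v_p(n!) = Σ_{k ≥ 1} ⌊n / p^k⌋. For p = 11, n = 1113, the terms are:
  ⌊1113/11^1⌋ = ⌊1113/11⌋ = 101
  ⌊1113/11^2⌋ = ⌊1113/121⌋ = 9
(the next term ⌊1113/11^3⌋ = 0, terminating the sum). Summing: v_11(1113!) = 101 + 9 = 110.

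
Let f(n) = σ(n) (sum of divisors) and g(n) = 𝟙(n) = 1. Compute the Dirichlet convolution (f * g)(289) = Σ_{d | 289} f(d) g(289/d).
(σ * 𝟙)(289) = 326

Divisors of 289: [1, 17, 289]. For each d | 289:
  d = 1: σ(1) · 𝟙(289/1) = 1 · 1 = 1
  d = 17: σ(17) · 𝟙(289/17) = 18 · 1 = 18
  d = 289: σ(289) · 𝟙(289/289) = 307 · 1 = 307
Summing: (σ * 𝟙)(289) = 1 + 18 + 307 = 326.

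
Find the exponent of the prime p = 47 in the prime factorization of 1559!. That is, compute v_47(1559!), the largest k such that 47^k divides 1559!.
v_47(1559!) = 33

Legendre's formula: v_p(n!) = Σ_{k ≥ 1} ⌊n / p^k⌋. For p = 47, n = 1559, the terms are:
  ⌊1559/47^1⌋ = ⌊1559/47⌋ = 33
(the next term ⌊1559/47^2⌋ = 0, terminating the sum). Summing: v_47(1559!) = 33 = 33.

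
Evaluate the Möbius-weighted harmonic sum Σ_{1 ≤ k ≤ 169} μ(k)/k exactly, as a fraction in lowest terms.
Σ μ(k)/k = 3320595668723936105212130194759121950701456962705503856339925674/481473710367991963528473107950567214598209565303106537707981745635

Values of μ(k) for 1 ≤ k ≤ 169: μ(1) = 1, μ(2) = -1, μ(3) = -1, μ(5) = -1, μ(6) = 1, μ(7) = -1, μ(10) = 1, μ(11) = -1, μ(13) = -1, μ(14) = 1, μ(15) = 1, μ(17) = -1, μ(19) = -1, μ(21) = 1, μ(22) = 1, μ(23) = -1, μ(26) = 1, μ(29) = -1, μ(30) = -1, μ(31) = -1, μ(33) = 1, μ(34) = 1, μ(35) = 1, μ(37) = -1, μ(38) = 1, μ(39) = 1, μ(41) = -1, μ(42) = -1, μ(43) = -1, μ(46) = 1, μ(47) = -1, μ(51) = 1, μ(53) = -1, μ(55) = 1, μ(57) = 1, μ(58) = 1, μ(59) = -1, μ(61) = -1, μ(62) = 1, μ(65) = 1, μ(66) = -1, μ(67) = -1, μ(69) = 1, μ(70) = -1, μ(71) = -1, μ(73) = -1, μ(74) = 1, μ(77) = 1, μ(78) = -1, μ(79) = -1, μ(82) = 1, μ(83) = -1, μ(85) = 1, μ(86) = 1, μ(87) = 1, μ(89) = -1, μ(91) = 1, μ(93) = 1, μ(94) = 1, μ(95) = 1, μ(97) = -1, μ(101) = -1, μ(102) = -1, μ(103) = -1, μ(105) = -1, μ(106) = 1, μ(107) = -1, μ(109) = -1, μ(110) = -1, μ(111) = 1, μ(113) = -1, μ(114) = -1, μ(115) = 1, μ(118) = 1, μ(119) = 1, μ(122) = 1, μ(123) = 1, μ(127) = -1, μ(129) = 1, μ(130) = -1, μ(131) = -1, μ(133) = 1, μ(134) = 1, μ(137) = -1, μ(138) = -1, μ(139) = -1, μ(141) = 1, μ(142) = 1, μ(143) = 1, μ(145) = 1, μ(146) = 1, μ(149) = -1, μ(151) = -1, μ(154) = -1, μ(155) = 1, μ(157) = -1, μ(158) = 1, μ(159) = 1, μ(161) = 1, μ(163) = -1, μ(165) = -1, μ(166) = 1, μ(167) = -1, with μ = 0 on non-squarefree integers. Summing μ(k)/k for k where μ(k) ≠ 0 gives 3320595668723936105212130194759121950701456962705503856339925674/481473710367991963528473107950567214598209565303106537707981745635 ≈ 0.0069. (PNT ⟺ this sum → 0 as n → ∞.)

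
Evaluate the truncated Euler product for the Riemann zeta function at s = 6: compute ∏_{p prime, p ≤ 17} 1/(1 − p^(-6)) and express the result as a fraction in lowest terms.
∏ = 3816568575537013278125/3751506094174038687744

The primes p ≤ 17 are [2, 3, 5, 7, 11, 13, 17]. For each prime, (1 − 1/p^6)^(-1) = p^6 / (p^6 − 1). The product is (1 − 1/2^6)^(-1), (1 − 1/3^6)^(-1), (1 − 1/5^6)^(-1), (1 − 1/7^6)^(-1), (1 − 1/11^6)^(-1), (1 − 1/13^6)^(-1), (1 − 1/17^6)^(-1) = ∏ p^6 / (p^6 − 1) = 3816568575537013278125/3751506094174038687744.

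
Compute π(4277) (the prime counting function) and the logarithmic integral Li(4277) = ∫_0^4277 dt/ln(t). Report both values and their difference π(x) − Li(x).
π(4277) = 587;  Li(4277) ≈ 598.63;  π(x) − Li(x) ≈ -11.63.

Direct count of primes ≤ 4277 gives π(4277) = 587. Numerical evaluation of the logarithmic integral gives Li(4277) ≈ 598.63. The difference π(x) − Li(x) ≈ -11.63 is typically negative for small/moderate x (Li(x) overestimates), though Littlewood's theorem shows this sign changes infinitely often.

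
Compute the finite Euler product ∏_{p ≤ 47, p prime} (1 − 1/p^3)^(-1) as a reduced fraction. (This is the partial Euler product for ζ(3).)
∏ = 1417934272824755236225375034446860319/1179638474528270622029363943840940032

The primes p ≤ 47 are [2, 3, 5, 7, 11, 13, 17, 19, 23, 29, 31, 37, 41, 43, 47]. For each prime, (1 − 1/p^3)^(-1) = p^3 / (p^3 − 1). The product is (1 − 1/2^3)^(-1), (1 − 1/3^3)^(-1), (1 − 1/5^3)^(-1), (1 − 1/7^3)^(-1), (1 − 1/11^3)^(-1), (1 − 1/13^3)^(-1), (1 − 1/17^3)^(-1), (1 − 1/19^3)^(-1), (1 − 1/23^3)^(-1), (1 − 1/29^3)^(-1), (1 − 1/31^3)^(-1), (1 − 1/37^3)^(-1), (1 − 1/41^3)^(-1), (1 − 1/43^3)^(-1), (1 − 1/47^3)^(-1) = ∏ p^3 / (p^3 − 1) = 1417934272824755236225375034446860319/1179638474528270622029363943840940032.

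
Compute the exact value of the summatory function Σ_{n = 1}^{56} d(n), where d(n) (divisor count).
Σ_{n ≤ 56} d(n) = 239

Compute d(n) for each 1 ≤ n ≤ 56: d(1) = 1, d(2) = 2, d(3) = 2, d(4) = 3, d(5) = 2, d(6) = 4, d(7) = 2, d(8) = 4, d(9) = 3, d(10) = 4, d(11) = 2, d(12) = 6, d(13) = 2, d(14) = 4, d(15) = 4, d(16) = 5, d(17) = 2, d(18) = 6, d(19) = 2, d(20) = 6, d(21) = 4, d(22) = 4, d(23) = 2, d(24) = 8, d(25) = 3, d(26) = 4, d(27) = 4, d(28) = 6, d(29) = 2, d(30) = 8, d(31) = 2, d(32) = 6, d(33) = 4, d(34) = 4, d(35) = 4, d(36) = 9, d(37) = 2, d(38) = 4, d(39) = 4, d(40) = 8, d(41) = 2, d(42) = 8, d(43) = 2, d(44) = 6, d(45) = 6, d(46) = 4, d(47) = 2, d(48) = 10, d(49) = 3, d(50) = 6, d(51) = 4, d(52) = 6, d(53) = 2, d(54) = 8, d(55) = 4, d(56) = 8. Summing all 56 values: 239. (Dirichlet's divisor formula: Σ_{n ≤ x} d(n) = x ln(x) + (2γ − 1) x + O(√x). For x = 56, the asymptotic estimate is ≈ 234.07.)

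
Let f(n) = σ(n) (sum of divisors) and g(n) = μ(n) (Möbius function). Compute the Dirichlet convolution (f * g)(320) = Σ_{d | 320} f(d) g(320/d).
(σ * μ)(320) = 320

Divisors of 320: [1, 2, 4, 5, 8, 10, 16, 20, 32, 40, 64, 80, 160, 320]. For each d | 320:
  d = 1: σ(1) · μ(320/1) = 1 · 0 = 0
  d = 2: σ(2) · μ(320/2) = 3 · 0 = 0
  d = 4: σ(4) · μ(320/4) = 7 · 0 = 0
  d = 5: σ(5) · μ(320/5) = 6 · 0 = 0
  d = 8: σ(8) · μ(320/8) = 15 · 0 = 0
  d = 10: σ(10) · μ(320/10) = 18 · 0 = 0
  d = 16: σ(16) · μ(320/16) = 31 · 0 = 0
  d = 20: σ(20) · μ(320/20) = 42 · 0 = 0
  d = 32: σ(32) · μ(320/32) = 63 · 1 = 63
  d = 40: σ(40) · μ(320/40) = 90 · 0 = 0
  d = 64: σ(64) · μ(320/64) = 127 · -1 = -127
  d = 80: σ(80) · μ(320/80) = 186 · 0 = 0
  d = 160: σ(160) · μ(320/160) = 378 · -1 = -378
  d = 320: σ(320) · μ(320/320) = 762 · 1 = 762
Summing: (σ * μ)(320) = 0 + 0 + 0 + 0 + 0 + 0 + 0 + 0 + 63 + 0 + -127 + 0 + -378 + 762 = 320.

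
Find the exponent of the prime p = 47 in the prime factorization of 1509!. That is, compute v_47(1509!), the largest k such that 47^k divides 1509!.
v_47(1509!) = 32

Legendre's formula: v_p(n!) = Σ_{k ≥ 1} ⌊n / p^k⌋. For p = 47, n = 1509, the terms are:
  ⌊1509/47^1⌋ = ⌊1509/47⌋ = 32
(the next term ⌊1509/47^2⌋ = 0, terminating the sum). Summing: v_47(1509!) = 32 = 32.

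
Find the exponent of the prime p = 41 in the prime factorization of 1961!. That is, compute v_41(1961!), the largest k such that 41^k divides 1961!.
v_41(1961!) = 48

Legendre's formula: v_p(n!) = Σ_{k ≥ 1} ⌊n / p^k⌋. For p = 41, n = 1961, the terms are:
  ⌊1961/41^1⌋ = ⌊1961/41⌋ = 47
  ⌊1961/41^2⌋ = ⌊1961/1681⌋ = 1
(the next term ⌊1961/41^3⌋ = 0, terminating the sum). Summing: v_41(1961!) = 47 + 1 = 48.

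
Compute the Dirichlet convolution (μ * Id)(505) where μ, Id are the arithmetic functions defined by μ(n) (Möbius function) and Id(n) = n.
(μ * Id)(505) = 400

Divisors of 505: [1, 5, 101, 505]. For each d | 505:
  d = 1: μ(1) · Id(505/1) = 1 · 505 = 505
  d = 5: μ(5) · Id(505/5) = -1 · 101 = -101
  d = 101: μ(101) · Id(505/101) = -1 · 5 = -5
  d = 505: μ(505) · Id(505/505) = 1 · 1 = 1
Summing: (μ * Id)(505) = 505 + -101 + -5 + 1 = 400.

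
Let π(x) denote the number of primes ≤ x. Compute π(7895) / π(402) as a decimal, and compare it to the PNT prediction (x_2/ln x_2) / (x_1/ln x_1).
π(7895)/π(402) = 997/79 ≈ 12.6203;  PNT prediction ≈ 13.1231.

π(402) = 79 and π(7895) = 997, so π(7895)/π(402) ≈ 12.6203. The PNT-predicted ratio is (7895/ln(7895)) / (402/ln(402)) ≈ 13.1231. The two agree to within a few percent, as expected.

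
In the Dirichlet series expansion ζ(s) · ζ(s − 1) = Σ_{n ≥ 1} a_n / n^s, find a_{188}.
σ(188) = 336

In the product (Σ m^0/m^s)(Σ k / k^s) = Σ (Σ_{d | n} d) / n^s, the coefficient of 1/n^s is σ(n) = Σ_{d | n} d. For n = 188, divisors are [1, 2, 4, 47, 94, 188]; summing: σ(188) = 336.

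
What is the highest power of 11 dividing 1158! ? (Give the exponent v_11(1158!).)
v_11(1158!) = 114

Legendre's formula: v_p(n!) = Σ_{k ≥ 1} ⌊n / p^k⌋. For p = 11, n = 1158, the terms are:
  ⌊1158/11^1⌋ = ⌊1158/11⌋ = 105
  ⌊1158/11^2⌋ = ⌊1158/121⌋ = 9
(the next term ⌊1158/11^3⌋ = 0, terminating the sum). Summing: v_11(1158!) = 105 + 9 = 114.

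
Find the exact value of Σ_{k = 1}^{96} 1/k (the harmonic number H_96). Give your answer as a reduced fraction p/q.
H_96 = 3699322246041458103739317199996707235031/718766754945489455304472257065075294400

Direct summation: H_96 = 1 + 1/2 + ... + 1/96. The least common denominator is lcm(1, ..., 96) = 718766754945489455304472257065075294400; over this denominator the numerator is 718766754945489455304472257065075294400 + 359383377472744727652236128532537647200 + 239588918315163151768157419021691764800 + 179691688736372363826118064266268823600 + 143753350989097891060894451413015058880 + 119794459157581575884078709510845882400 + 102680964992212779329210322437867899200 + 89845844368186181913059032133134411800 + 79862972771721050589385806340563921600 + 71876675494548945530447225706507529440 + 65342432267771768664042932460461390400 + 59897229578790787942039354755422941200 + 55289750380422265792651712081928868800 + 51340482496106389664605161218933949600 + 47917783663032630353631483804338352960 + 44922922184093090956529516066567205900 + 42280397349734673841439544533239723200 + 39931486385860525294692903170281960800 + 37829829207657339752866960898161857600 + 35938337747274472765223612853253764720 + 34226988330737593109736774145955966400 + 32671216133885884332021466230230695200 + 31250728475890845882803141611525012800 + 29948614789395393971019677377711470600 + 28750670197819578212178890282603011776 + 27644875190211132896325856040964434400 + 26620990923907016863128602113521307200 + 25670241248053194832302580609466974800 + 24785060515361705355326629553968113600 + 23958891831516315176815741902169176480 + 23186024353080305009821685711776622400 + 22461461092046545478264758033283602950 + 21780810755923922888014310820153796800 + 21140198674867336920719772266619861600 + 20536192998442555865842064487573579840 + 19965743192930262647346451585140980400 + 19426128512040255548769520461218251200 + 18914914603828669876433480449080928800 + 18429916793474088597550570693976289600 + 17969168873637236382611806426626882360 + 17530896462085108665962737977196958400 + 17113494165368796554868387072977983200 + 16715505928964871053592378071280820800 + 16335608066942942166010733115115347600 + 15972594554344210117877161268112784320 + 15625364237945422941401570805762506400 + 15292909679691265006478133129044155200 + 14974307394697696985509838688855735300 + 14668709284601825618458617491123985600 + 14375335098909789106089445141301505888 + 14093465783244891280479848177746574400 + 13822437595105566448162928020482217200 + 13561636885763951986876835038963684800 + 13310495461953508431564301056760653600 + 13068486453554353732808586492092278080 + 12835120624026597416151290304733487400 + 12609943069219113250955653632720619200 + 12392530257680852677663314776984056800 + 12182487371957448394991055204492801600 + 11979445915758157588407870951084588240 + 11783061556483433693515938640411070400 + 11593012176540152504910842855888311200 + 11408996110245864369912258048651988800 + 11230730546023272739132379016641801475 + 11057950076084453158530342416385773760 + 10890405377961961444007155410076898400 + 10727862014111782914992123239777243200 + 10570099337433668460359886133309930800 + 10416909491963615294267713870508337600 + 10268096499221277932921032243786789920 + 10123475421767457116964397986832046400 + 9982871596465131323673225792570490200 + 9846119930760129524718798041987332800 + 9713064256020127774384760230609125600 + 9583556732606526070726296760867670592 + 9457457301914334938216740224540464400 + 9334633181110252666291847494351627200 + 9214958396737044298775285346988144800 + 9098313353740372851955345026140193600 + 8984584436818618191305903213313441180 + 8873663641302338954376200704507102400 + 8765448231042554332981368988598479200 + 8659840421029993437403280205603316800 + 8556747082684398277434193536488991600 + 8456079469946934768287908906647944640 + 8357752964482435526796189035640410400 + 8261686838453901785108876517989371200 + 8167804033471471083005366557557673800 + 8076030954443701744994070304101969600 + 7986297277172105058938580634056392160 + 7898535768631752256093101725989838400 + 7812682118972711470700785402881253200 + 7728674784360101669940561903925540800 + 7646454839845632503239066564522077600 + 7565965841531467950573392179632371520 + 7487153697348848492754919344427867650 = 3699322246041458103739317199996707235031, so H_96 = 3699322246041458103739317199996707235031/718766754945489455304472257065075294400 (already in lowest terms) ≈ 5.14676. (The PNT-adjacent estimate ln(96) + γ ≈ 5.14156 matches within O(1/n).)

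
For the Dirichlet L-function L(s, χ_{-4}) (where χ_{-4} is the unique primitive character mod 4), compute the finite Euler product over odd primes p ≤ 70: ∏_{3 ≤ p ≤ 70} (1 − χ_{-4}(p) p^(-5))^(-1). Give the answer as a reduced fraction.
∏ = 37979204647637350516760877329690181347337250286656304892593349955377546774080367593893487696930042429/38125690090169221251718118687086971940856605396725095947148046662410194981822835725803035469807616000

The odd primes p ≤ 70 are [3, 5, 7, 11, 13, 17, 19, 23, 29, 31, 37, 41, 43, 47, 53, 59, 61, 67]. For each, χ(p) = 1 if p ≡ 1 mod 4, χ(p) = −1 if p ≡ 3 mod 4. Taking (1 − χ(p)/p^5)^(-1) = p^5/(p^5 − χ(p)): (1 − (-1)/3^5)^(-1) · (1 − (1)/5^5)^(-1) · (1 − (-1)/7^5)^(-1) · (1 − (-1)/11^5)^(-1) · (1 − (1)/13^5)^(-1) · (1 − (1)/17^5)^(-1) · (1 − (-1)/19^5)^(-1) · (1 − (-1)/23^5)^(-1) · (1 − (1)/29^5)^(-1) · (1 − (-1)/31^5)^(-1) · (1 − (1)/37^5)^(-1) · (1 − (1)/41^5)^(-1) · (1 − (-1)/43^5)^(-1) · (1 − (-1)/47^5)^(-1) · (1 − (1)/53^5)^(-1) · (1 − (-1)/59^5)^(-1) · (1 − (1)/61^5)^(-1) · (1 − (-1)/67^5)^(-1) = 37979204647637350516760877329690181347337250286656304892593349955377546774080367593893487696930042429/38125690090169221251718118687086971940856605396725095947148046662410194981822835725803035469807616000.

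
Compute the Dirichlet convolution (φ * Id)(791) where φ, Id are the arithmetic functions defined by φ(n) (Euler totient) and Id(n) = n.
(φ * Id)(791) = 2925

Divisors of 791: [1, 7, 113, 791]. For each d | 791:
  d = 1: φ(1) · Id(791/1) = 1 · 791 = 791
  d = 7: φ(7) · Id(791/7) = 6 · 113 = 678
  d = 113: φ(113) · Id(791/113) = 112 · 7 = 784
  d = 791: φ(791) · Id(791/791) = 672 · 1 = 672
Summing: (φ * Id)(791) = 791 + 678 + 784 + 672 = 2925.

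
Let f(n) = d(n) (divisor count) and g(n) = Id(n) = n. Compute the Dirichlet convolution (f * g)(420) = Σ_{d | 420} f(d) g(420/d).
(d * Id)(420) = 3465

Divisors of 420: [1, 2, 3, 4, 5, 6, 7, 10, 12, 14, 15, 20, 21, 28, 30, 35, 42, 60, 70, 84, 105, 140, 210, 420]. For each d | 420:
  d = 1: d(1) · Id(420/1) = 1 · 420 = 420
  d = 2: d(2) · Id(420/2) = 2 · 210 = 420
  d = 3: d(3) · Id(420/3) = 2 · 140 = 280
  d = 4: d(4) · Id(420/4) = 3 · 105 = 315
  d = 5: d(5) · Id(420/5) = 2 · 84 = 168
  d = 6: d(6) · Id(420/6) = 4 · 70 = 280
  d = 7: d(7) · Id(420/7) = 2 · 60 = 120
  d = 10: d(10) · Id(420/10) = 4 · 42 = 168
  d = 12: d(12) · Id(420/12) = 6 · 35 = 210
  d = 14: d(14) · Id(420/14) = 4 · 30 = 120
  d = 15: d(15) · Id(420/15) = 4 · 28 = 112
  d = 20: d(20) · Id(420/20) = 6 · 21 = 126
  d = 21: d(21) · Id(420/21) = 4 · 20 = 80
  d = 28: d(28) · Id(420/28) = 6 · 15 = 90
  d = 30: d(30) · Id(420/30) = 8 · 14 = 112
  d = 35: d(35) · Id(420/35) = 4 · 12 = 48
  d = 42: d(42) · Id(420/42) = 8 · 10 = 80
  d = 60: d(60) · Id(420/60) = 12 · 7 = 84
  d = 70: d(70) · Id(420/70) = 8 · 6 = 48
  d = 84: d(84) · Id(420/84) = 12 · 5 = 60
  d = 105: d(105) · Id(420/105) = 8 · 4 = 32
  d = 140: d(140) · Id(420/140) = 12 · 3 = 36
  d = 210: d(210) · Id(420/210) = 16 · 2 = 32
  d = 420: d(420) · Id(420/420) = 24 · 1 = 24
Summing: (d * Id)(420) = 420 + 420 + 280 + 315 + 168 + 280 + 120 + 168 + 210 + 120 + 112 + 126 + 80 + 90 + 112 + 48 + 80 + 84 + 48 + 60 + 32 + 36 + 32 + 24 = 3465.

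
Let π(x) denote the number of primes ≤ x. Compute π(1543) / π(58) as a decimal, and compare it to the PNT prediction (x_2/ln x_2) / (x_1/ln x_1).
π(1543)/π(58) = 243/16 ≈ 15.1875;  PNT prediction ≈ 14.7139.

π(58) = 16 and π(1543) = 243, so π(1543)/π(58) ≈ 15.1875. The PNT-predicted ratio is (1543/ln(1543)) / (58/ln(58)) ≈ 14.7139. The two agree to within a few percent, as expected.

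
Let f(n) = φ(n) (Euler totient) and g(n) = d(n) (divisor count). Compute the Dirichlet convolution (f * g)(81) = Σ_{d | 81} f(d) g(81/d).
(φ * d)(81) = 121

Divisors of 81: [1, 3, 9, 27, 81]. For each d | 81:
  d = 1: φ(1) · d(81/1) = 1 · 5 = 5
  d = 3: φ(3) · d(81/3) = 2 · 4 = 8
  d = 9: φ(9) · d(81/9) = 6 · 3 = 18
  d = 27: φ(27) · d(81/27) = 18 · 2 = 36
  d = 81: φ(81) · d(81/81) = 54 · 1 = 54
Summing: (φ * d)(81) = 5 + 8 + 18 + 36 + 54 = 121.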